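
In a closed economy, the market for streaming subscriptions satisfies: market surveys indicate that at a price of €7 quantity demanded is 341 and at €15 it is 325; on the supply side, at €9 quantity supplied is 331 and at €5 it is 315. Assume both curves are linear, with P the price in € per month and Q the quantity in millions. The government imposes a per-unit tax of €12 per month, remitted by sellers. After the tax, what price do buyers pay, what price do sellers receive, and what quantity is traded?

Demand slope: (325 − 341)/(15 − 7) = -2, so Qd = 355 − 2P.
Supply slope: (315 − 331)/(5 − 9) = 4, so Qs = 4P + 295.
Before the tax: set 355 − 2P = 4P + 295 → P* = €10, Q* = 335.
With the tax collected from sellers, supply shifts: Qs = 4(P − 12) + 295.
Solving gives Q = 319 with buyers paying €18 and sellers receiving €6 (the €12 wedge).

Buyers pay €18; sellers receive €6; quantity = 319.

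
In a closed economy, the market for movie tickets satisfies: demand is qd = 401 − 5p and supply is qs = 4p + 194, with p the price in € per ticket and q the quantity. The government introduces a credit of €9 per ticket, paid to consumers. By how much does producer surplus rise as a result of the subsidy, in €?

Without the subsidy, 401 − 5p = 4p + 194 gives 9p = 207, so p* = €23 and q* = 286.
With a per-unit subsidy paid to consumers, each effectively pays p − 9, so demand becomes qd = 401 − 5(p − 9).
New equilibrium: consumers pay €19, sellers receive €28, q = 306. (Wedge: pb − ps = −9.)
ΔPS is the trapezoid between Q = 306 and Q = 286 of height €5: ½ · (286 + 306) · 5 = €1480.

Producer surplus rises by €1480.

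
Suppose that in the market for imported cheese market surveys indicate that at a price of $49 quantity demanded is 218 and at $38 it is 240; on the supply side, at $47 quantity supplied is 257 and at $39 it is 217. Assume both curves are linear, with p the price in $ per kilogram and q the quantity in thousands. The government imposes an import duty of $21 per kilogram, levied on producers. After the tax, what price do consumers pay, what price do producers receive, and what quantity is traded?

Consumers pay $57; producers receive $36; quantity = 202.

Demand slope: (240 − 218)/(38 − 49) = -2, so qd = 316 − 2p.
Supply slope: (217 − 257)/(39 − 47) = 5, so qs = 5p + 22.
Without the tax, 316 − 2p = 5p + 22 gives 7p = 294, so p* = $42 and q* = 232.
With the tax collected from producers, supply shifts: qs = 5(p − 21) + 22.
Solving gives q = 202 with consumers paying $57 and producers receiving $36 (the $21 wedge).
The less price-elastic side of the market bears the larger share of a per-unit tax.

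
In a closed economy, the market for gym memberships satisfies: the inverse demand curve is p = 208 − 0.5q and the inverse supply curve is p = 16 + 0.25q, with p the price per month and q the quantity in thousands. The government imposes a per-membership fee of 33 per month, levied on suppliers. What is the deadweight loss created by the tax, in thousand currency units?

Deadweight loss = 726 thousand.

Inverting to q(p) form: qd = 416 − 2p; qs = 4p − 64.
Before the tax: set 416 − 2p = 4p − 64 → p* = 80, q* = 256.
With the tax collected from suppliers, supply shifts: qs = 4(p − 33) − 64.
New equilibrium: buyers pay 102, suppliers receive 69, q = 212. (Wedge: pb − ps = 33.)
Quantity falls by |ΔQ| = |256 − 212| = 44.
DWL = ½ · t · |ΔQ| = ½ · 33 · 44 = 726.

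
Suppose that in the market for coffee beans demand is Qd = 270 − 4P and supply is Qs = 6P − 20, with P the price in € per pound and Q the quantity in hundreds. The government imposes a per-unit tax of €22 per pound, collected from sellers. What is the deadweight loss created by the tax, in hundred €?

Deadweight loss = €580.8 hundred.

Without the tax, 270 − 4P = 6P − 20 gives 10P = 290, so P* = €29 and Q* = 154.
With the tax collected from sellers, supply shifts: Qs = 6(P − 22) − 20.
New equilibrium: buyers pay €42.2, sellers receive €20.2, Q = 101.2. (Wedge: Pb − Ps = 22.)
Quantity falls by |ΔQ| = |154 − 101.2| = 52.8.
DWL = ½ · t · |ΔQ| = ½ · 22 · 52.8 = €580.8.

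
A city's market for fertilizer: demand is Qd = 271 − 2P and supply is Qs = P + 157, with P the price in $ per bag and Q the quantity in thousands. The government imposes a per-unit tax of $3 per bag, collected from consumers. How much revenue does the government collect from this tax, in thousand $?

Before the tax: set 271 − 2P = P + 157 → P* = $38, Q* = 195.
With the tax collected from consumers, demand (in seller-price terms) shifts: Qd = 271 − 2(P + 3).
New equilibrium: consumers pay $39, producers receive $36, Q = 193. (Wedge: Pb − Ps = 3.)
Revenue = t · Q = 3 · 193 = $579.

Tax revenue = $579 thousand.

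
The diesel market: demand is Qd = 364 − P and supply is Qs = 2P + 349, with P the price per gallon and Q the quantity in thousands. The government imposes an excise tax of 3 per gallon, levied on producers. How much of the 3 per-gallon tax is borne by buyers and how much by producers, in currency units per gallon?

Buyers bear 2 per gallon; producers bear 1 per gallon.

Without the tax, 364 − P = 2P + 349 gives 3P = 15, so P* = 5 and Q* = 359.
With the tax collected from producers, supply shifts: Qs = 2(P − 3) + 349.
Solving gives Q = 357 with buyers paying 7 and producers receiving 4 (the 3 wedge).
Burden on buyers: 2; on producers: 1. (They sum to 3.)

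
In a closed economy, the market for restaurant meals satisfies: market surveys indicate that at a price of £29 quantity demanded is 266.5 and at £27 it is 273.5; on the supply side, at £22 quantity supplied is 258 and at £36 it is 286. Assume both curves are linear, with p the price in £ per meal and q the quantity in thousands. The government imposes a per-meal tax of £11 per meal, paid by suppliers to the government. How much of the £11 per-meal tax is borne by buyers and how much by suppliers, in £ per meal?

Demand slope: (273.5 − 266.5)/(27 − 29) = -3.5, so qd = 368 − 3.5p.
Supply slope: (286 − 258)/(36 − 22) = 2, so qs = 2p + 214.
Before the tax: set 368 − 3.5p = 2p + 214 → p* = £28, q* = 270.
With the tax collected from suppliers, supply shifts: qs = 2(p − 11) + 214.
Solving gives q = 256 with buyers paying £32 and suppliers receiving £21 (the £11 wedge).
Burden on buyers: £4; on suppliers: £7. (They sum to £11.)
The less price-elastic side of the market bears the larger share of a per-unit tax.

Buyers bear £4 per meal; suppliers bear £7 per meal.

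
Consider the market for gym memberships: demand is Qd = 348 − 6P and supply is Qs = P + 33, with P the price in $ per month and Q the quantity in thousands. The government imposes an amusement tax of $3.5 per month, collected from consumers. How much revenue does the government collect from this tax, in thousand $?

Without the tax, 348 − 6P = P + 33 gives 7P = 315, so P* = $45 and Q* = 78.
With the tax collected from consumers, demand (in seller-price terms) shifts: Qd = 348 − 6(P + 3.5).
Solving gives Q = 75 with consumers paying $45.5 and suppliers receiving $42 (the $3.5 wedge).
Revenue = t · Q = 3.5 · 75 = $262.5.

Tax revenue = $262.5 thousand.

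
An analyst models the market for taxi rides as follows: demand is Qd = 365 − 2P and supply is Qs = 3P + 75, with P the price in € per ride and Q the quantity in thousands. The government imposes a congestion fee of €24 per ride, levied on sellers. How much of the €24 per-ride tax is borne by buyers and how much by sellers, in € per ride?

Before the tax: set 365 − 2P = 3P + 75 → P* = €58, Q* = 249.
With the tax collected from sellers, supply shifts: Qs = 3(P − 24) + 75.
Solving gives Q = 220.2 with buyers paying €72.4 and sellers receiving €48.4 (the €24 wedge).
Burden on buyers: €14.4; on sellers: €9.6. (They sum to €24.)
The less price-elastic side of the market bears the larger share of a per-unit tax.

Buyers bear €14.4 per ride; sellers bear €9.6 per ride.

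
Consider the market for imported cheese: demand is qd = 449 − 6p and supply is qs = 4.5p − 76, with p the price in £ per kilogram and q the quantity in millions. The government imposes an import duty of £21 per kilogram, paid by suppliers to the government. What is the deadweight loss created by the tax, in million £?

Deadweight loss = £567 million.

Without the tax, 449 − 6p = 4.5p − 76 gives 10.5p = 525, so p* = £50 and q* = 149.
With the tax collected from suppliers, supply shifts: qs = 4.5(p − 21) − 76.
New equilibrium: consumers pay £59, suppliers receive £38, q = 95. (Wedge: pb − ps = 21.)
Quantity falls by |ΔQ| = |149 − 95| = 54.
DWL = ½ · t · |ΔQ| = ½ · 21 · 54 = £567.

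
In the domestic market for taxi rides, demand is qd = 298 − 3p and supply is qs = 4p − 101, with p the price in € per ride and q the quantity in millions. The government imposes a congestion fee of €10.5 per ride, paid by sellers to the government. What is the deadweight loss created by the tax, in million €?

Without the tax, 298 − 3p = 4p − 101 gives 7p = 399, so p* = €57 and q* = 127.
With the tax collected from sellers, supply shifts: qs = 4(p − 10.5) − 101.
Solving gives q = 109 with consumers paying €63 and sellers receiving €52.5 (the €10.5 wedge).
Quantity falls by |ΔQ| = |127 − 109| = 18.
DWL = ½ · t · |ΔQ| = ½ · 10.5 · 18 = €94.5.

Deadweight loss = €94.5 million.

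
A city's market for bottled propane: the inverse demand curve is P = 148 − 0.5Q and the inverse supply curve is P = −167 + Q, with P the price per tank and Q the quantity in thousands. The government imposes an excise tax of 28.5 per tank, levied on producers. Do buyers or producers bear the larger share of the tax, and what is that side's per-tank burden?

Inverting to Q(P) form: Qd = 296 − 2P; Qs = P + 167.
Without the tax, 296 − 2P = P + 167 gives 3P = 129, so P* = 43 and Q* = 210.
With the tax collected from producers, supply shifts: Qs = (P − 28.5) + 167.
Solving gives Q = 191 with buyers paying 52.5 and producers receiving 24 (the 28.5 wedge).
Per-tank burden: buyers 9.5, producers 19.
Producers take the larger share because supply is less price-elastic here (demand slope 2 vs supply slope 1).
The less price-elastic side of the market bears the larger share of a per-unit tax.

Producers bear the larger share: 19 per tank.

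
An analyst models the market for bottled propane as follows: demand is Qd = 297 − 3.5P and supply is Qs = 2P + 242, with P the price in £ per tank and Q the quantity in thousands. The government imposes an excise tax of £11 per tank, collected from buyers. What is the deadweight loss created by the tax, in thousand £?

Without the tax, 297 − 3.5P = 2P + 242 gives 5.5P = 55, so P* = £10 and Q* = 262.
With the tax collected from buyers, demand (in seller-price terms) shifts: Qd = 297 − 3.5(P + 11).
Solving gives Q = 248 with buyers paying £14 and suppliers receiving £3 (the £11 wedge).
Quantity falls by |ΔQ| = |262 − 248| = 14.
DWL = ½ · t · |ΔQ| = ½ · 11 · 14 = £77.

Deadweight loss = £77 thousand.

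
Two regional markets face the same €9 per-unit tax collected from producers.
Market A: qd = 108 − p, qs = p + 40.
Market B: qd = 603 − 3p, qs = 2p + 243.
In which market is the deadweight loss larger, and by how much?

Market B, by €28.35.

Market A: pre-tax p* = €34, q* = 74; post-tax q = 69.5; deadweight loss = €20.25.
Market B: pre-tax p* = €72, q* = 387; post-tax q = 376.2; deadweight loss = €48.6.
Difference: €20.25 vs €48.6 → market B is larger by €28.35.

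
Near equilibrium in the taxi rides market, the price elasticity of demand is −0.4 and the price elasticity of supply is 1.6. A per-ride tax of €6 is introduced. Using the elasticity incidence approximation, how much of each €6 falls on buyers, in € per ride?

Buyers bear ≈ €4.8 per ride.

Incidence ratio: buyers' share ≈ εs / (εs + |εd|) = 1.6 / (1.6 + 0.4) = 0.8.
So buyers bear ≈ 0.8 × €6 = €4.8; suppliers bear €1.2.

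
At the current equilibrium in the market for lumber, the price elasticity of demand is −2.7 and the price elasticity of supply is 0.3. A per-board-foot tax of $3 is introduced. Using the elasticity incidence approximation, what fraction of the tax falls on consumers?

Consumers' share ≈ 0.1.

Incidence ratio: consumers' share ≈ εs / (εs + |εd|) = 0.3 / (0.3 + 2.7) = 0.1.
Supply is the less elastic side, so consumers bear the smaller share.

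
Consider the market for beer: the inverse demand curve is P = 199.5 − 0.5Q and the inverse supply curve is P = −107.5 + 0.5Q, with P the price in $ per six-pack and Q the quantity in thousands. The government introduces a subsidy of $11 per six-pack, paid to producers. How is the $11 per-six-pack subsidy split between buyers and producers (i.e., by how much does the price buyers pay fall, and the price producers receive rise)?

Inverting to Q(P) form: Qd = 399 − 2P; Qs = 2P + 215.
Before the subsidy: set 399 − 2P = 2P + 215 → P* = $46, Q* = 307.
With a per-unit subsidy paid to producers, each receives P + 11 per unit sold, so supply becomes Qs = 2(P + 11) + 215.
Solving gives Q = 318 with buyers paying $40.5 and producers receiving $51.5 (the $11 wedge).
Gain to buyers: $5.5; to producers: $5.5. (They sum to $11.)

Buyers gain $5.5 per six-pack; producers gain $5.5 per six-pack.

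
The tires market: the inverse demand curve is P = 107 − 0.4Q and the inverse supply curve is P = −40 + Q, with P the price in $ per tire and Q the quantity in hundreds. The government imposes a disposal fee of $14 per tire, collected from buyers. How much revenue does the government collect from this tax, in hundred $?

Inverting to Q(P) form: Qd = 267.5 − 2.5P; Qs = P + 40.
Without the tax, 267.5 − 2.5P = P + 40 gives 3.5P = 227.5, so P* = $65 and Q* = 105.
With the tax collected from buyers, demand (in seller-price terms) shifts: Qd = 267.5 − 2.5(P + 14).
Solving gives Q = 95 with buyers paying $69 and suppliers receiving $55 (the $14 wedge).
Revenue = t · Q = 14 · 95 = $1330.

Tax revenue = $1330 hundred.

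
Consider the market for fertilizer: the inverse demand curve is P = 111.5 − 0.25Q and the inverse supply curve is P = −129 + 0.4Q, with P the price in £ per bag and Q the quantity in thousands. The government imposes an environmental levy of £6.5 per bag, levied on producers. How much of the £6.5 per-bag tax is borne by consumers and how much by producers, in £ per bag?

Inverting to Q(P) form: Qd = 446 − 4P; Qs = 2.5P + 322.5.
Without the tax, 446 − 4P = 2.5P + 322.5 gives 6.5P = 123.5, so P* = £19 and Q* = 370.
With the tax collected from producers, supply shifts: Qs = 2.5(P − 6.5) + 322.5.
Solving gives Q = 360 with consumers paying £21.5 and producers receiving £15 (the £6.5 wedge).
Burden on consumers: £2.5; on producers: £4. (They sum to £6.5.)

Consumers bear £2.5 per bag; producers bear £4 per bag.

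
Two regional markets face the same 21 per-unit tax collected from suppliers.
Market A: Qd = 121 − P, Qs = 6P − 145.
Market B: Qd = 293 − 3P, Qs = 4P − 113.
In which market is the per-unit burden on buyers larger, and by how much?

Market A: pre-tax P* = 38, Q* = 83; post-tax Q = 65; per-unit burden on buyers = 18.
Market B: pre-tax P* = 58, Q* = 119; post-tax Q = 83; per-unit burden on buyers = 12.
Difference: 18 vs 12 → market A is larger by 6.

Market A, by 6.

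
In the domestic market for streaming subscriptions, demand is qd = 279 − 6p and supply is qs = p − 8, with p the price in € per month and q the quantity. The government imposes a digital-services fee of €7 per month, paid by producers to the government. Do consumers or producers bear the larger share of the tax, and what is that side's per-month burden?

Producers bear the larger share: €6 per month.

Before the tax: set 279 − 6p = p − 8 → p* = €41, q* = 33.
With the tax collected from producers, supply shifts: qs = (p − 7) − 8.
New equilibrium: consumers pay €42, producers receive €35, q = 27. (Wedge: pb − ps = 7.)
Per-month burden: consumers €1, producers €6.
Producers take the larger share because supply is less price-elastic here (demand slope 6 vs supply slope 1).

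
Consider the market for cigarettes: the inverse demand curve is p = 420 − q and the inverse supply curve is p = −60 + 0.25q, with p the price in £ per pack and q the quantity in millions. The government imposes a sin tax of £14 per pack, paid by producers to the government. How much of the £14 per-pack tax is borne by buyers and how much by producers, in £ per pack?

Rewrite in direct form: qd = 420 − p and qs = 4p + 240.
Without the tax, 420 − p = 4p + 240 gives 5p = 180, so p* = £36 and q* = 384.
With the tax collected from producers, supply shifts: qs = 4(p − 14) + 240.
Solving gives q = 372.8 with buyers paying £47.2 and producers receiving £33.2 (the £14 wedge).
Burden on buyers: £11.2; on producers: £2.8. (They sum to £14.)
The less price-elastic side of the market bears the larger share of a per-unit tax.

Buyers bear £11.2 per pack; producers bear £2.8 per pack.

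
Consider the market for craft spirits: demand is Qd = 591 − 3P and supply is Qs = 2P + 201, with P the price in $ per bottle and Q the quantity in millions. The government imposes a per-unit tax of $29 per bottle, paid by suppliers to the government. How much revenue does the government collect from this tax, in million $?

Without the tax, 591 − 3P = 2P + 201 gives 5P = 390, so P* = $78 and Q* = 357.
With the tax collected from suppliers, supply shifts: Qs = 2(P − 29) + 201.
New equilibrium: consumers pay $89.6, suppliers receive $60.6, Q = 322.2. (Wedge: Pb − Ps = 29.)
Revenue = t · Q = 29 · 322.2 = $9343.8.

Tax revenue = $9343.8 million.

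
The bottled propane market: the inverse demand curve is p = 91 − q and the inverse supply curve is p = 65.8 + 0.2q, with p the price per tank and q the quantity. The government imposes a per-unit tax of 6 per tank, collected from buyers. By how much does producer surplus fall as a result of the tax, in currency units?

Producer surplus falls by 18.5.

Inverting to q(p) form: qd = 91 − p; qs = 5p − 329.
Without the tax, 91 − p = 5p − 329 gives 6p = 420, so p* = 70 and q* = 21.
With the tax collected from buyers, demand (in seller-price terms) shifts: qd = 91 − (p + 6).
Solving gives q = 16 with buyers paying 75 and sellers receiving 69 (the 6 wedge).
ΔPS is the trapezoid between Q = 16 and Q = 21 of height 1: ½ · (21 + 16) · 1 = 18.5.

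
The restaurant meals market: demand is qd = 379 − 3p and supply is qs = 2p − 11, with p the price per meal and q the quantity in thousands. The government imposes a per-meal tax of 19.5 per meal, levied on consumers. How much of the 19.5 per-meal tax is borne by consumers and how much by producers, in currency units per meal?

Before the tax: set 379 − 3p = 2p − 11 → p* = 78, q* = 145.
With the tax collected from consumers, demand (in seller-price terms) shifts: qd = 379 − 3(p + 19.5).
Solving gives q = 121.6 with consumers paying 85.8 and producers receiving 66.3 (the 19.5 wedge).
Burden on consumers: 7.8; on producers: 11.7. (They sum to 19.5.)

Consumers bear 7.8 per meal; producers bear 11.7 per meal.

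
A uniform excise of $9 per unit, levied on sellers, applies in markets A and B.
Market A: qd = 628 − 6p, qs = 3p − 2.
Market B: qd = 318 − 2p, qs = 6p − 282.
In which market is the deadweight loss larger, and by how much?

Market A: pre-tax p* = $70, q* = 208; post-tax q = 190; deadweight loss = $81.
Market B: pre-tax p* = $75, q* = 168; post-tax q = 154.5; deadweight loss = $60.75.
Difference: $81 vs $60.75 → market A is larger by $20.25.

Market A, by $20.25.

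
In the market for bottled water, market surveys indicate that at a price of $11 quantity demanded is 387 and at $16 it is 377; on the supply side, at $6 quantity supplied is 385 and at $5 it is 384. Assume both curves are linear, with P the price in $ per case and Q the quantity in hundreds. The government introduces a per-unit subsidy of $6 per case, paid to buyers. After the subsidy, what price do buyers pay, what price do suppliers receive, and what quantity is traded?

Buyers pay $8; suppliers receive $14; quantity = 393.

Demand slope: (377 − 387)/(16 − 11) = -2, so Qd = 409 − 2P.
Supply slope: (384 − 385)/(5 − 6) = 1, so Qs = P + 379.
Before the subsidy: set 409 − 2P = P + 379 → P* = $10, Q* = 389.
With a per-unit subsidy paid to buyers, each effectively pays P − 6, so demand becomes Qd = 409 − 2(P − 6).
Solving gives Q = 393 with buyers paying $8 and suppliers receiving $14 (the $6 wedge).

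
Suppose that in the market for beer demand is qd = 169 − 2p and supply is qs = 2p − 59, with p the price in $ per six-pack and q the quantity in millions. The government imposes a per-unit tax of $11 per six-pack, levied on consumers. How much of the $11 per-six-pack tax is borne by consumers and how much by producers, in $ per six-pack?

Before the tax: set 169 − 2p = 2p − 59 → p* = $57, q* = 55.
With the tax collected from consumers, demand (in seller-price terms) shifts: qd = 169 − 2(p + 11).
Solving gives q = 44 with consumers paying $62.5 and producers receiving $51.5 (the $11 wedge).
Burden on consumers: $5.5; on producers: $5.5. (They sum to $11.)

Consumers bear $5.5 per six-pack; producers bear $5.5 per six-pack.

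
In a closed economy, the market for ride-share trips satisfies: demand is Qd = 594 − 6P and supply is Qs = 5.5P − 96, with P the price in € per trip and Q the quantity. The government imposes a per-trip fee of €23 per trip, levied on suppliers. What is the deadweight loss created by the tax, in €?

Without the tax, 594 − 6P = 5.5P − 96 gives 11.5P = 690, so P* = €60 and Q* = 234.
With the tax collected from suppliers, supply shifts: Qs = 5.5(P − 23) − 96.
New equilibrium: buyers pay €71, suppliers receive €48, Q = 168. (Wedge: Pb − Ps = 23.)
Quantity falls by |ΔQ| = |234 − 168| = 66.
DWL = ½ · t · |ΔQ| = ½ · 23 · 66 = €759.

Deadweight loss = €759.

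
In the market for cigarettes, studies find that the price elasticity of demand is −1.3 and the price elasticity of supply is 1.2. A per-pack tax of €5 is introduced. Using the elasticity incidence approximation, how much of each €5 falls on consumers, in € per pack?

Incidence ratio: consumers' share ≈ εs / (εs + |εd|) = 1.2 / (1.2 + 1.3) = 0.48.
So consumers bear ≈ 0.48 × €5 = €2.4; suppliers bear €2.6.

Consumers bear ≈ €2.4 per pack.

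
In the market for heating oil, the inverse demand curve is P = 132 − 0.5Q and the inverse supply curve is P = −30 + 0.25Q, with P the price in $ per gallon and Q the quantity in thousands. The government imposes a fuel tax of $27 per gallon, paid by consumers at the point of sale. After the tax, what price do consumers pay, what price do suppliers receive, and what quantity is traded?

Consumers pay $42; suppliers receive $15; quantity = 180.

Inverting to Q(P) form: Qd = 264 − 2P; Qs = 4P + 120.
Without the tax, 264 − 2P = 4P + 120 gives 6P = 144, so P* = $24 and Q* = 216.
With the tax collected from consumers, demand (in seller-price terms) shifts: Qd = 264 − 2(P + 27).
New equilibrium: consumers pay $42, suppliers receive $15, Q = 180. (Wedge: Pb − Ps = 27.)
The less price-elastic side of the market bears the larger share of a per-unit tax.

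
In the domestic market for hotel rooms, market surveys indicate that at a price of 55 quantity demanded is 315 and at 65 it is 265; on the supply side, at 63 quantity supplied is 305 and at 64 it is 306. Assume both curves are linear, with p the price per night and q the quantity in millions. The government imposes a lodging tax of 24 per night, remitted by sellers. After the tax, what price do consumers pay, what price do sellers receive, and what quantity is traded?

Demand slope: (265 − 315)/(65 − 55) = -5, so qd = 590 − 5p.
Supply slope: (306 − 305)/(64 − 63) = 1, so qs = p + 242.
Before the tax: set 590 − 5p = p + 242 → p* = 58, q* = 300.
With the tax collected from sellers, supply shifts: qs = (p − 24) + 242.
New equilibrium: consumers pay 62, sellers receive 38, q = 280. (Wedge: pb − ps = 24.)

Consumers pay 62; sellers receive 38; quantity = 280.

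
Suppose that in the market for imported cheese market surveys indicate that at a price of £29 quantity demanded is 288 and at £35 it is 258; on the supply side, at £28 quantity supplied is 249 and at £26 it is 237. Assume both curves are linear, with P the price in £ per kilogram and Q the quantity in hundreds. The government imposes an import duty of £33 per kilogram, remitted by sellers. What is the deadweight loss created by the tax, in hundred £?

Deadweight loss = £1485 hundred.

Demand slope: (258 − 288)/(35 − 29) = -5, so Qd = 433 − 5P.
Supply slope: (237 − 249)/(26 − 28) = 6, so Qs = 6P + 81.
Without the tax, 433 − 5P = 6P + 81 gives 11P = 352, so P* = £32 and Q* = 273.
With the tax collected from sellers, supply shifts: Qs = 6(P − 33) + 81.
Solving gives Q = 183 with consumers paying £50 and sellers receiving £17 (the £33 wedge).
Quantity falls by |ΔQ| = |273 − 183| = 90.
DWL = ½ · t · |ΔQ| = ½ · 33 · 90 = £1485.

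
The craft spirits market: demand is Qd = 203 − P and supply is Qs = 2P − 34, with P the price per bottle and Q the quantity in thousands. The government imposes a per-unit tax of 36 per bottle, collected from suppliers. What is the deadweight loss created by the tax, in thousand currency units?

Deadweight loss = 432 thousand.

Without the tax, 203 − P = 2P − 34 gives 3P = 237, so P* = 79 and Q* = 124.
With the tax collected from suppliers, supply shifts: Qs = 2(P − 36) − 34.
Solving gives Q = 100 with consumers paying 103 and suppliers receiving 67 (the 36 wedge).
Quantity falls by |ΔQ| = |124 − 100| = 24.
DWL = ½ · t · |ΔQ| = ½ · 36 · 24 = 432.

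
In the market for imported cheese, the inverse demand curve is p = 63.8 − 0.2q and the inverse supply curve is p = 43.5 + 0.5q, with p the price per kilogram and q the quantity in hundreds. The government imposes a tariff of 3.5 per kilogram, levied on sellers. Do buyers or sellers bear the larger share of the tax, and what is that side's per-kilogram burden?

Sellers bear the larger share: 2.5 per kilogram.

Rewrite in direct form: qd = 319 − 5p and qs = 2p − 87.
Before the tax: set 319 − 5p = 2p − 87 → p* = 58, q* = 29.
With the tax collected from sellers, supply shifts: qs = 2(p − 3.5) − 87.
Solving gives q = 24 with buyers paying 59 and sellers receiving 55.5 (the 3.5 wedge).
Per-kilogram burden: buyers 1, sellers 2.5.
Sellers take the larger share because supply is less price-elastic here (demand slope 5 vs supply slope 2).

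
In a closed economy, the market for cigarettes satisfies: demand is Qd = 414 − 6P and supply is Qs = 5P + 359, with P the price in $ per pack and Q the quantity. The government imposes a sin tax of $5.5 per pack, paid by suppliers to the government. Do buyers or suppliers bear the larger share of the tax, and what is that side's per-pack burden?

Suppliers bear the larger share: $3 per pack.

Before the tax: set 414 − 6P = 5P + 359 → P* = $5, Q* = 384.
With the tax collected from suppliers, supply shifts: Qs = 5(P − 5.5) + 359.
Solving gives Q = 369 with buyers paying $7.5 and suppliers receiving $2 (the $5.5 wedge).
Per-pack burden: buyers $2.5, suppliers $3.
Suppliers take the larger share because supply is less price-elastic here (demand slope 6 vs supply slope 5).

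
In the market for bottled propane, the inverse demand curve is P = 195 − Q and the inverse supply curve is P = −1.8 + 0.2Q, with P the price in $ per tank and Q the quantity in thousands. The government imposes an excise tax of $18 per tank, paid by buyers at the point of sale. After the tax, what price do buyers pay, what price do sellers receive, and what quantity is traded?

Rewrite in direct form: Qd = 195 − P and Qs = 5P + 9.
Before the tax: set 195 − P = 5P + 9 → P* = $31, Q* = 164.
With the tax collected from buyers, demand (in seller-price terms) shifts: Qd = 195 − (P + 18).
Solving gives Q = 149 with buyers paying $46 and sellers receiving $28 (the $18 wedge).
The less price-elastic side of the market bears the larger share of a per-unit tax.

Buyers pay $46; sellers receive $28; quantity = 149.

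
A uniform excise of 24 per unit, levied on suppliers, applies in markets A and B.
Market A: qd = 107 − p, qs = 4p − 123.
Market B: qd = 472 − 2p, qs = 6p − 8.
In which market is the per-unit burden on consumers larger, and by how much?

Market A: pre-tax p* = 46, q* = 61; post-tax q = 41.8; per-unit burden on consumers = 19.2.
Market B: pre-tax p* = 60, q* = 352; post-tax q = 316; per-unit burden on consumers = 18.
Difference: 19.2 vs 18 → market A is larger by 1.2.

Market A, by 1.2.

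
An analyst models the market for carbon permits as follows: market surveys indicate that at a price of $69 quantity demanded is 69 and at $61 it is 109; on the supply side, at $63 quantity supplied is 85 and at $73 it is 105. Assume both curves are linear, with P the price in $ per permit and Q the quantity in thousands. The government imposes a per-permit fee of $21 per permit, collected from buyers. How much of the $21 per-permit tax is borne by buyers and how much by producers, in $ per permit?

Buyers bear $6 per permit; producers bear $15 per permit.

Demand slope: (109 − 69)/(61 − 69) = -5, so Qd = 414 − 5P.
Supply slope: (105 − 85)/(73 − 63) = 2, so Qs = 2P − 41.
Without the tax, 414 − 5P = 2P − 41 gives 7P = 455, so P* = $65 and Q* = 89.
With the tax collected from buyers, demand (in seller-price terms) shifts: Qd = 414 − 5(P + 21).
Solving gives Q = 59 with buyers paying $71 and producers receiving $50 (the $21 wedge).
Burden on buyers: $6; on producers: $15. (They sum to $21.)
The less price-elastic side of the market bears the larger share of a per-unit tax.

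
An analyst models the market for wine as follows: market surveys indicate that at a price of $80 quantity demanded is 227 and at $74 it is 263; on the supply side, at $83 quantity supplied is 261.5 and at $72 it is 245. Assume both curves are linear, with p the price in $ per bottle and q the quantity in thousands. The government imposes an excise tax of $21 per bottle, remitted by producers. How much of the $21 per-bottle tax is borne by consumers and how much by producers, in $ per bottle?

Demand slope: (263 − 227)/(74 − 80) = -6, so qd = 707 − 6p.
Supply slope: (245 − 261.5)/(72 − 83) = 1.5, so qs = 1.5p + 137.
Without the tax, 707 − 6p = 1.5p + 137 gives 7.5p = 570, so p* = $76 and q* = 251.
With the tax collected from producers, supply shifts: qs = 1.5(p − 21) + 137.
New equilibrium: consumers pay $80.2, producers receive $59.2, q = 225.8. (Wedge: pb − ps = 21.)
Burden on consumers: $4.2; on producers: $16.8. (They sum to $21.)

Consumers bear $4.2 per bottle; producers bear $16.8 per bottle.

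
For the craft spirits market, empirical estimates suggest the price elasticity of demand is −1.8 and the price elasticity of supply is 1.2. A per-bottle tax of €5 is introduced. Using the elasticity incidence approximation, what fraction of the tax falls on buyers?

Incidence ratio: buyers' share ≈ εs / (εs + |εd|) = 1.2 / (1.2 + 1.8) = 0.4.
Supply is the less elastic side, so buyers bear the smaller share.

Buyers' share ≈ 0.4.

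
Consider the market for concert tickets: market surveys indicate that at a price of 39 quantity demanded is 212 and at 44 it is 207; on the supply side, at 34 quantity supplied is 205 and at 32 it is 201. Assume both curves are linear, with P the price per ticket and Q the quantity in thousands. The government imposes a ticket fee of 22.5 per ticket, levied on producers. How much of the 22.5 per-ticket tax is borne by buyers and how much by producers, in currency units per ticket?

Demand slope: (207 − 212)/(44 − 39) = -1, so Qd = 251 − P.
Supply slope: (201 − 205)/(32 − 34) = 2, so Qs = 2P + 137.
Before the tax: set 251 − P = 2P + 137 → P* = 38, Q* = 213.
With the tax collected from producers, supply shifts: Qs = 2(P − 22.5) + 137.
Solving gives Q = 198 with buyers paying 53 and producers receiving 30.5 (the 22.5 wedge).
Burden on buyers: 15; on producers: 7.5. (They sum to 22.5.)

Buyers bear 15 per ticket; producers bear 7.5 per ticket.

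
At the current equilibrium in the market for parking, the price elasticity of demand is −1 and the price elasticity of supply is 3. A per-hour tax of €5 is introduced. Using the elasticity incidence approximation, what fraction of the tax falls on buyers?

Incidence ratio: buyers' share ≈ εs / (εs + |εd|) = 3 / (3 + 1) = 0.75.
Supply is the more elastic side, so buyers bear the larger share.

Buyers' share ≈ 0.75.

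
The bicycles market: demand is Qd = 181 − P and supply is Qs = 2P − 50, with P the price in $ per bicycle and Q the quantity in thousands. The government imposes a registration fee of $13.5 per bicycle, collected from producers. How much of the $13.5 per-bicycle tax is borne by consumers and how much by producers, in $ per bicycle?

Consumers bear $9 per bicycle; producers bear $4.5 per bicycle.

Without the tax, 181 − P = 2P − 50 gives 3P = 231, so P* = $77 and Q* = 104.
With the tax collected from producers, supply shifts: Qs = 2(P − 13.5) − 50.
New equilibrium: consumers pay $86, producers receive $72.5, Q = 95. (Wedge: Pb − Ps = 13.5.)
Burden on consumers: $9; on producers: $4.5. (They sum to $13.5.)
The less price-elastic side of the market bears the larger share of a per-unit tax.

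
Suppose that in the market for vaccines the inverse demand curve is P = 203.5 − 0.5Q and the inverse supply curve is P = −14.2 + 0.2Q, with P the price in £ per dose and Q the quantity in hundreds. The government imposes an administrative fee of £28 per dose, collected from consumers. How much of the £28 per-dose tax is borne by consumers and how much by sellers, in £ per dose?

Rewrite in direct form: Qd = 407 − 2P and Qs = 5P + 71.
Before the tax: set 407 − 2P = 5P + 71 → P* = £48, Q* = 311.
With the tax collected from consumers, demand (in seller-price terms) shifts: Qd = 407 − 2(P + 28).
Solving gives Q = 271 with consumers paying £68 and sellers receiving £40 (the £28 wedge).
Burden on consumers: £20; on sellers: £8. (They sum to £28.)

Consumers bear £20 per dose; sellers bear £8 per dose.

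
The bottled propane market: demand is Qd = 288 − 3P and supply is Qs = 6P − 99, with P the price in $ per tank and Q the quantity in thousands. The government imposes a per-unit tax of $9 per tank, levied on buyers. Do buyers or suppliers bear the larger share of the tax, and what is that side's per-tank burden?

Buyers bear the larger share: $6 per tank.

Before the tax: set 288 − 3P = 6P − 99 → P* = $43, Q* = 159.
With the tax collected from buyers, demand (in seller-price terms) shifts: Qd = 288 − 3(P + 9).
Solving gives Q = 141 with buyers paying $49 and suppliers receiving $40 (the $9 wedge).
Per-tank burden: buyers $6, suppliers $3.
Buyers take the larger share because demand is less price-elastic here (demand slope 3 vs supply slope 6).
The less price-elastic side of the market bears the larger share of a per-unit tax.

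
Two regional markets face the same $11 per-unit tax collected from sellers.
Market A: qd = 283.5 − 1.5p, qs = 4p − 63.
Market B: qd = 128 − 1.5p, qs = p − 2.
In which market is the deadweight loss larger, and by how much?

Market A, by $29.7.

Market A: pre-tax p* = $63, q* = 189; post-tax q = 177; deadweight loss = $66.
Market B: pre-tax p* = $52, q* = 50; post-tax q = 43.4; deadweight loss = $36.3.
Difference: $66 vs $36.3 → market A is larger by $29.7.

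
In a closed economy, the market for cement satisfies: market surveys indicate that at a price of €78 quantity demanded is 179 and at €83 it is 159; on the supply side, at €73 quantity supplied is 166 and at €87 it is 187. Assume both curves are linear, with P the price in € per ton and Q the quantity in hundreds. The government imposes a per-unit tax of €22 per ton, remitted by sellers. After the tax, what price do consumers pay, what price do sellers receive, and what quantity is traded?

Demand slope: (159 − 179)/(83 − 78) = -4, so Qd = 491 − 4P.
Supply slope: (187 − 166)/(87 − 73) = 1.5, so Qs = 1.5P + 56.5.
Before the tax: set 491 − 4P = 1.5P + 56.5 → P* = €79, Q* = 175.
With the tax collected from sellers, supply shifts: Qs = 1.5(P − 22) + 56.5.
New equilibrium: consumers pay €85, sellers receive €63, Q = 151. (Wedge: Pb − Ps = 22.)
The less price-elastic side of the market bears the larger share of a per-unit tax.

Consumers pay €85; sellers receive €63; quantity = 151.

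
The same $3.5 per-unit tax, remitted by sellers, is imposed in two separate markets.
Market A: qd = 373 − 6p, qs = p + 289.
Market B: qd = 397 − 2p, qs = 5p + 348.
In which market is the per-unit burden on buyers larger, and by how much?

Market B, by $2.

Market A: pre-tax p* = $12, q* = 301; post-tax q = 298; per-unit burden on buyers = $0.5.
Market B: pre-tax p* = $7, q* = 383; post-tax q = 378; per-unit burden on buyers = $2.5.
Difference: $0.5 vs $2.5 → market B is larger by $2.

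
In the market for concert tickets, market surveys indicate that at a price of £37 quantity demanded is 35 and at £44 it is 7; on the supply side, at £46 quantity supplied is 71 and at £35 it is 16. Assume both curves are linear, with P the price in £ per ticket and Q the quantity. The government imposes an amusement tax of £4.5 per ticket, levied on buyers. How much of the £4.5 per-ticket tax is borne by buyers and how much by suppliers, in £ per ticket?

Buyers bear £2.5 per ticket; suppliers bear £2 per ticket.

Demand slope: (7 − 35)/(44 − 37) = -4, so Qd = 183 − 4P.
Supply slope: (16 − 71)/(35 − 46) = 5, so Qs = 5P − 159.
Before the tax: set 183 − 4P = 5P − 159 → P* = £38, Q* = 31.
With the tax collected from buyers, demand (in seller-price terms) shifts: Qd = 183 − 4(P + 4.5).
Solving gives Q = 21 with buyers paying £40.5 and suppliers receiving £36 (the £4.5 wedge).
Burden on buyers: £2.5; on suppliers: £2. (They sum to £4.5.)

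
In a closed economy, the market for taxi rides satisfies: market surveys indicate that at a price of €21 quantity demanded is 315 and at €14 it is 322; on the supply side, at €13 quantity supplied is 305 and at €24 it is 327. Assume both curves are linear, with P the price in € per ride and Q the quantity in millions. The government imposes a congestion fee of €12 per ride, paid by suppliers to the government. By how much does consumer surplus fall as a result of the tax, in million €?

Demand slope: (322 − 315)/(14 − 21) = -1, so Qd = 336 − P.
Supply slope: (327 − 305)/(24 − 13) = 2, so Qs = 2P + 279.
Without the tax, 336 − P = 2P + 279 gives 3P = 57, so P* = €19 and Q* = 317.
With the tax collected from suppliers, supply shifts: Qs = 2(P − 12) + 279.
Solving gives Q = 309 with buyers paying €27 and suppliers receiving €15 (the €12 wedge).
ΔCS is the trapezoid between Q = 309 and Q = 317 of height €8: ½ · (317 + 309) · 8 = €2504.

Consumer surplus falls by €2504 million.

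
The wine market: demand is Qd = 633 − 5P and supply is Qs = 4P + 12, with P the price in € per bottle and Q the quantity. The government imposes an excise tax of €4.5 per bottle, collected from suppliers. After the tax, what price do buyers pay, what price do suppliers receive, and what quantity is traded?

Buyers pay €71; suppliers receive €66.5; quantity = 278.

Without the tax, 633 − 5P = 4P + 12 gives 9P = 621, so P* = €69 and Q* = 288.
With the tax collected from suppliers, supply shifts: Qs = 4(P − 4.5) + 12.
New equilibrium: buyers pay €71, suppliers receive €66.5, Q = 278. (Wedge: Pb − Ps = 4.5.)
The less price-elastic side of the market bears the larger share of a per-unit tax.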